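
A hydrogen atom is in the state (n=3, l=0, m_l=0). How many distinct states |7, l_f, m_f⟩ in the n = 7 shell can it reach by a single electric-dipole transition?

E1 requires Δl = ±1, so l_f ∈ {-1, 1}; with 0 ≤ l_f ≤ n_f−1 = 6, the allowed l_f values are {1}.
For l_f = 1: m_f ∈ {m_i−1, m_i, m_i+1} ∩ [−1, 1] = {-1, 0, 1} → 3 states.
Total: 3.

3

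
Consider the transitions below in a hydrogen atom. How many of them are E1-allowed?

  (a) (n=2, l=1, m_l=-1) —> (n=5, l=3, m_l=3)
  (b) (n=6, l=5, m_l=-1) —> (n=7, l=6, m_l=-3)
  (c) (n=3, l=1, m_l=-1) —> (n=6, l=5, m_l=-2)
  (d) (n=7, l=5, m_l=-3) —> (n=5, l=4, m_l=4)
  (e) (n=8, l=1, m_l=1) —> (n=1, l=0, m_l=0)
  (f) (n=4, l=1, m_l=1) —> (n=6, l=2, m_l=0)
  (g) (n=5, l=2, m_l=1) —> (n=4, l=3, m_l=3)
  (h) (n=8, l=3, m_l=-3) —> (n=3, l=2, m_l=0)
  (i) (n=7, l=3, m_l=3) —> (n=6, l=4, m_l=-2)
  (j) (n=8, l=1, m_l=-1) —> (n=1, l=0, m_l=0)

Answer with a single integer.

(a) forbidden — Δl = +2 (E1 requires Δl = ±1); Δm_l = +4 (E1 requires Δm_l = 0, ±1)
(b) forbidden — Δm_l = -2 (E1 requires Δm_l = 0, ±1)
(c) forbidden — Δl = +4 (E1 requires Δl = ±1)
(d) forbidden — Δm_l = +7 (E1 requires Δm_l = 0, ±1)
(e) allowed
(f) allowed
(g) forbidden — Δm_l = +2 (E1 requires Δm_l = 0, ±1)
(h) forbidden — Δm_l = +3 (E1 requires Δm_l = 0, ±1)
(i) forbidden — Δm_l = -5 (E1 requires Δm_l = 0, ±1)
(j) allowed
Total allowed: 3 of 10.

3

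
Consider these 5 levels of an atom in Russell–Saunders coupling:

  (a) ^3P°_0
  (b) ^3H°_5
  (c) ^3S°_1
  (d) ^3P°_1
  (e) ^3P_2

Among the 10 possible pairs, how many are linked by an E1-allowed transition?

(a)–(b): forbidden (parity, ΔL, ΔJ).
(a)–(c): forbidden (parity).
(a)–(d): forbidden (parity).
(a)–(e): forbidden (ΔJ).
(b)–(c): forbidden (parity, ΔL, ΔJ).
(b)–(d): forbidden (parity, ΔL, ΔJ).
(b)–(e): forbidden (ΔL, ΔJ).
(c)–(d): forbidden (parity).
(c)–(e): allowed.
(d)–(e): allowed.
Allowed pairs: 2 of 10.

2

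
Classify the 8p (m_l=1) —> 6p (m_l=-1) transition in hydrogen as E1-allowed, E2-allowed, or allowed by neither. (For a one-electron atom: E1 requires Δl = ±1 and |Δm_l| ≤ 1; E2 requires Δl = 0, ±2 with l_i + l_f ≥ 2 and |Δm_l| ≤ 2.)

E2

Δl = 1 − 1 = +0; l_i + l_f = 2.
Δm_l = -2.
E1 (Δl = ±1, |Δm_l| ≤ 1): not satisfied.
E2 (Δl = 0,±2, l_i+l_f ≥ 2, |Δm_l| ≤ 2): satisfied.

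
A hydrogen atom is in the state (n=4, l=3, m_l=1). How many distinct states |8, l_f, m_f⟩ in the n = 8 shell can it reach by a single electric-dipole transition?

E1 requires Δl = ±1, so l_f ∈ {2, 4}; with 0 ≤ l_f ≤ n_f−1 = 7, the allowed l_f values are {2, 4}.
For l_f = 2: m_f ∈ {m_i−1, m_i, m_i+1} ∩ [−2, 2] = {0, 1, 2} → 3 states.
For l_f = 4: m_f ∈ {m_i−1, m_i, m_i+1} ∩ [−4, 4] = {0, 1, 2} → 3 states.
Total: 6.

6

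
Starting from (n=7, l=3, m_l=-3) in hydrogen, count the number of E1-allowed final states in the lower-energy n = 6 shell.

4

E1 requires Δl = ±1, so l_f ∈ {2, 4}; with 0 ≤ l_f ≤ n_f−1 = 5, the allowed l_f values are {2, 4}.
For l_f = 2: m_f ∈ {m_i−1, m_i, m_i+1} ∩ [−2, 2] = {-2} → 1 state.
For l_f = 4: m_f ∈ {m_i−1, m_i, m_i+1} ∩ [−4, 4] = {-4, -3, -2} → 3 states.
Total: 4.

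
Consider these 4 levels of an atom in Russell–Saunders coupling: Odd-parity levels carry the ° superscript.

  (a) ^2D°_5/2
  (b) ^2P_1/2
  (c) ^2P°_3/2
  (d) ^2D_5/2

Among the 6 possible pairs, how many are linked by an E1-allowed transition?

3

(a)–(b): forbidden (ΔJ).
(a)–(c): forbidden (parity).
(a)–(d): allowed.
(b)–(c): allowed.
(b)–(d): forbidden (parity, ΔJ).
(c)–(d): allowed.
Allowed pairs: 3 of 6.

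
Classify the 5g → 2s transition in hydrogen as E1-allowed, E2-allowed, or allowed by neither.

neither

Δl = 0 − 4 = -4; l_i + l_f = 4.
E1 (Δl = ±1): not satisfied.
E2 (Δl = 0,±2, l_i+l_f ≥ 2): not satisfied.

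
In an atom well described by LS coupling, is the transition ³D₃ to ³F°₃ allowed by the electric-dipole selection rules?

Initial level: S=1, L=2, J=3, parity even. Final level: S=1, L=3, J=3, parity odd.
ΔJ = 0, ±1 (not J=0↔0): J: 3 → 3, ΔJ = +0 — passes.
ΔS = 0: S: 1 → 1 — passes.
ΔL = 0, ±1 (not L=0↔0): L: 2 → 3, ΔL = +1 — passes.
Parity must change: even → odd — passes.
All four E1 rules are satisfied.

allowed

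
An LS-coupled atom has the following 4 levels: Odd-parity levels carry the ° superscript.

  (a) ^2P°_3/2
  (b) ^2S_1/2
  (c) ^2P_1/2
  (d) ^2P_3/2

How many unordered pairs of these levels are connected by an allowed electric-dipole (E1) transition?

3

(a)–(b): allowed.
(a)–(c): allowed.
(a)–(d): allowed.
(b)–(c): forbidden (parity).
(b)–(d): forbidden (parity).
(c)–(d): forbidden (parity).
Allowed pairs: 3 of 6.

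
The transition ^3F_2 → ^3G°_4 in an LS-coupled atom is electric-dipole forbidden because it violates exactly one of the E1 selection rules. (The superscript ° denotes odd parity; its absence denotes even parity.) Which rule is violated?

the ΔJ = 0, ±1 rule

Parity must change: even → odd — satisfied.
ΔS = 0: S: 1 → 1 — satisfied.
ΔL = 0, ±1 (not L=0↔0): L: 3 → 4, ΔL = +1 — satisfied.
ΔJ = 0, ±1 (not J=0↔0): J: 2 → 4, ΔJ = +2 — violated.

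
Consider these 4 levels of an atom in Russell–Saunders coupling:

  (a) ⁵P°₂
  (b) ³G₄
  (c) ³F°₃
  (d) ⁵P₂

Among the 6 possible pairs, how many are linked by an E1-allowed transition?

(a)–(b): forbidden (ΔS, ΔL, ΔJ).
(a)–(c): forbidden (parity, ΔS, ΔL).
(a)–(d): allowed.
(b)–(c): allowed.
(b)–(d): forbidden (parity, ΔS, ΔL, ΔJ).
(c)–(d): forbidden (ΔS, ΔL).
Allowed pairs: 2 of 6.

2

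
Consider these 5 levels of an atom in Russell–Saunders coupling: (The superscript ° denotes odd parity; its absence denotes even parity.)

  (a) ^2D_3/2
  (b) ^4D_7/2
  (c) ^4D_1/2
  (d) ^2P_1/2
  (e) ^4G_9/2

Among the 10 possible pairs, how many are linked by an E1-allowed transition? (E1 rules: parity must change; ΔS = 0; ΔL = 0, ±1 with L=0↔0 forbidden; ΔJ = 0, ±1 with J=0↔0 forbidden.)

(a)–(b): forbidden (parity, ΔS, ΔJ).
(a)–(c): forbidden (parity, ΔS).
(a)–(d): forbidden (parity).
(a)–(e): forbidden (parity, ΔS, ΔL, ΔJ).
(b)–(c): forbidden (parity, ΔJ).
(b)–(d): forbidden (parity, ΔS, ΔJ).
(b)–(e): forbidden (parity, ΔL).
(c)–(d): forbidden (parity, ΔS).
(c)–(e): forbidden (parity, ΔL, ΔJ).
(d)–(e): forbidden (parity, ΔS, ΔL, ΔJ).
Allowed pairs: 0 of 10.

0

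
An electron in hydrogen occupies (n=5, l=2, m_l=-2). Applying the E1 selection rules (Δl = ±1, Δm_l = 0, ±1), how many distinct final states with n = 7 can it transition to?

4

E1 requires Δl = ±1, so l_f ∈ {1, 3}; with 0 ≤ l_f ≤ n_f−1 = 6, the allowed l_f values are {1, 3}.
For l_f = 1: m_f ∈ {m_i−1, m_i, m_i+1} ∩ [−1, 1] = {-1} → 1 state.
For l_f = 3: m_f ∈ {m_i−1, m_i, m_i+1} ∩ [−3, 3] = {-3, -2, -1} → 3 states.
Total: 4.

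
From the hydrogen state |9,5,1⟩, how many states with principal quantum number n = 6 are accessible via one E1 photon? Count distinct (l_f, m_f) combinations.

3

E1 requires Δl = ±1, so l_f ∈ {4, 6}; with 0 ≤ l_f ≤ n_f−1 = 5, the allowed l_f values are {4}.
For l_f = 4: m_f ∈ {m_i−1, m_i, m_i+1} ∩ [−4, 4] = {0, 1, 2} → 3 states.
Total: 3.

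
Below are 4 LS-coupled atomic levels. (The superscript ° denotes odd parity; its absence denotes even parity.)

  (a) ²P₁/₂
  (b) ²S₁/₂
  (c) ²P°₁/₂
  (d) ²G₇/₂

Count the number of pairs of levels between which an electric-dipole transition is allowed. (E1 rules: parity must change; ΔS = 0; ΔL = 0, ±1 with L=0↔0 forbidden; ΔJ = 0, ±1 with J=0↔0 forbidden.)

2

(a)–(b): forbidden (parity).
(a)–(c): allowed.
(a)–(d): forbidden (parity, ΔL, ΔJ).
(b)–(c): allowed.
(b)–(d): forbidden (parity, ΔL, ΔJ).
(c)–(d): forbidden (ΔL, ΔJ).
Allowed pairs: 2 of 6.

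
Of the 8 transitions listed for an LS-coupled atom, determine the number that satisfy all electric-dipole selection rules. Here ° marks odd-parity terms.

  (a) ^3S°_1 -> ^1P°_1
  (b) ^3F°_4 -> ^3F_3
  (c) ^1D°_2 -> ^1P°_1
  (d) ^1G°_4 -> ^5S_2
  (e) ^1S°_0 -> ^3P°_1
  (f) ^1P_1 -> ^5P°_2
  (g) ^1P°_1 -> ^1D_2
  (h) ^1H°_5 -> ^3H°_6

2

(a) forbidden (parity, ΔS fail)
(b) allowed
(c) forbidden (parity fails)
(d) forbidden (ΔS, ΔL, ΔJ fail)
(e) forbidden (parity, ΔS fail)
(f) forbidden (ΔS fails)
(g) allowed
(h) forbidden (parity, ΔS fail)
Total allowed: 2 of 8.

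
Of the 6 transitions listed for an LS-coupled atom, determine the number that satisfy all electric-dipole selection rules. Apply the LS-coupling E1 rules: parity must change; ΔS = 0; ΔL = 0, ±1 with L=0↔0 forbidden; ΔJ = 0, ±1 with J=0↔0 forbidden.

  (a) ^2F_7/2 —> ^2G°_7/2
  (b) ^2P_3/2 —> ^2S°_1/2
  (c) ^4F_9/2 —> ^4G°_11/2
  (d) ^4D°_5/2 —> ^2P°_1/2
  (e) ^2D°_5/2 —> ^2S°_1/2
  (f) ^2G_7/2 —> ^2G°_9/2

(a) allowed
(b) allowed
(c) allowed
(d) forbidden (parity, ΔS, ΔJ fail)
(e) forbidden (parity, ΔL, ΔJ fail)
(f) allowed
Total allowed: 4 of 6.

4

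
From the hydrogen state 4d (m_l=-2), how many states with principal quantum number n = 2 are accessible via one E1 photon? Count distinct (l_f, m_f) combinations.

1

E1 requires Δl = ±1, so l_f ∈ {1, 3}; with 0 ≤ l_f ≤ n_f−1 = 1, the allowed l_f values are {1}.
For l_f = 1: m_f ∈ {m_i−1, m_i, m_i+1} ∩ [−1, 1] = {-1} → 1 state.
Total: 1.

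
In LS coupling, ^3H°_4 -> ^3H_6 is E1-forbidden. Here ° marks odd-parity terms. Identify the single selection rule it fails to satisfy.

the ΔJ = 0, ±1 rule

Parity must change: odd → even — satisfied.
ΔS = 0: S: 1 → 1 — satisfied.
ΔJ = 0, ±1 (not J=0↔0): J: 4 → 6, ΔJ = +2 — violated.
ΔL = 0, ±1 (not L=0↔0): L: 5 → 5, ΔL = +0 — satisfied.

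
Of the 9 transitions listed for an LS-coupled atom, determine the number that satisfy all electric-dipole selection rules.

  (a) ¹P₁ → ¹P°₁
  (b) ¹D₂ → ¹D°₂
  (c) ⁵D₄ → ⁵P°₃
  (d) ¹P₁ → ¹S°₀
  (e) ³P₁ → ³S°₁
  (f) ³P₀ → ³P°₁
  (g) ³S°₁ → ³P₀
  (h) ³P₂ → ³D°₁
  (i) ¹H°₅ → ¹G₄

(a) allowed
(b) allowed
(c) allowed
(d) allowed
(e) allowed
(f) allowed
(g) allowed
(h) allowed
(i) allowed
Total allowed: 9 of 9.

9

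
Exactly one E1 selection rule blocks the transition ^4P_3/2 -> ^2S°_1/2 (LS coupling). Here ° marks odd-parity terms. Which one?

Parity must change: even → odd — ✓.
ΔS = 0: S: 3/2 → 1/2 — ✗.
ΔL = 0, ±1 (not L=0↔0): L: 1 → 0, ΔL = -1 — ✓.
ΔJ = 0, ±1 (not J=0↔0): J: 3/2 → 1/2, ΔJ = -1 — ✓.

the ΔS = 0 rule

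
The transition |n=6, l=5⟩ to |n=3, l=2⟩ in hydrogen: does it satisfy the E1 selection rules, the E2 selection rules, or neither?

neither

Δl = 2 − 5 = -3; l_i + l_f = 7.
E1 (Δl = ±1): not satisfied.
E2 (Δl = 0,±2, l_i+l_f ≥ 2): not satisfied.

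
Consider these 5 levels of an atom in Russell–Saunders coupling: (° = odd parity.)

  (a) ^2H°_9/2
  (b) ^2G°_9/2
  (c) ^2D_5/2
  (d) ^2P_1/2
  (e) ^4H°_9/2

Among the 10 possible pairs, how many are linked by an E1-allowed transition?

(a)–(b): forbidden (parity).
(a)–(c): forbidden (ΔL, ΔJ).
(a)–(d): forbidden (ΔL, ΔJ).
(a)–(e): forbidden (parity, ΔS).
(b)–(c): forbidden (ΔL, ΔJ).
(b)–(d): forbidden (ΔL, ΔJ).
(b)–(e): forbidden (parity, ΔS).
(c)–(d): forbidden (parity, ΔJ).
(c)–(e): forbidden (ΔS, ΔL, ΔJ).
(d)–(e): forbidden (ΔS, ΔL, ΔJ).
Allowed pairs: 0 of 10.

0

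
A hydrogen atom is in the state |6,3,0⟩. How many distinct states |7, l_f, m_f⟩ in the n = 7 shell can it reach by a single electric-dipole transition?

E1 requires Δl = ±1, so l_f ∈ {2, 4}; with 0 ≤ l_f ≤ n_f−1 = 6, the allowed l_f values are {2, 4}.
For l_f = 2: m_f ∈ {m_i−1, m_i, m_i+1} ∩ [−2, 2] = {-1, 0, 1} → 3 states.
For l_f = 4: m_f ∈ {m_i−1, m_i, m_i+1} ∩ [−4, 4] = {-1, 0, 1} → 3 states.
Total: 6.

6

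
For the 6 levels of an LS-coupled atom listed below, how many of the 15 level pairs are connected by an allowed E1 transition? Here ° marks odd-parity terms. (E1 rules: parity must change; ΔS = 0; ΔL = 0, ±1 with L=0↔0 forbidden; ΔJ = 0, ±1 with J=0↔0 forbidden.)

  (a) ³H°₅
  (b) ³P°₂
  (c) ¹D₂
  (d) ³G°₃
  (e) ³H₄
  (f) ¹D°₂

(a)–(b): forbidden (parity, ΔL, ΔJ).
(a)–(c): forbidden (ΔS, ΔL, ΔJ).
(a)–(d): forbidden (parity, ΔJ).
(a)–(e): allowed.
(a)–(f): forbidden (parity, ΔS, ΔL, ΔJ).
(b)–(c): forbidden (ΔS).
(b)–(d): forbidden (parity, ΔL).
(b)–(e): forbidden (ΔL, ΔJ).
(b)–(f): forbidden (parity, ΔS).
(c)–(d): forbidden (ΔS, ΔL).
(c)–(e): forbidden (parity, ΔS, ΔL, ΔJ).
(c)–(f): allowed.
(d)–(e): allowed.
(d)–(f): forbidden (parity, ΔS, ΔL).
(e)–(f): forbidden (ΔS, ΔL, ΔJ).
Allowed pairs: 3 of 15.

3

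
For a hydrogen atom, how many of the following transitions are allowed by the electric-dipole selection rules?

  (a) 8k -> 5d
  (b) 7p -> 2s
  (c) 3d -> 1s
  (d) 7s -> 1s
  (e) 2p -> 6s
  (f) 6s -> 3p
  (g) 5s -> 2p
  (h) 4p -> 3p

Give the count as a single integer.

(a) forbidden — Δl = -5 (E1 requires Δl = ±1)
(b) allowed
(c) forbidden — Δl = -2 (E1 requires Δl = ±1)
(d) forbidden — Δl = +0 (E1 requires Δl = ±1)
(e) allowed
(f) allowed
(g) allowed
(h) forbidden — Δl = +0 (E1 requires Δl = ±1)
Total allowed: 4 of 8.

4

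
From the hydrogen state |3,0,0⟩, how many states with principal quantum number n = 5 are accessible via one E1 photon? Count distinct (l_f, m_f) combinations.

3

E1 requires Δl = ±1, so l_f ∈ {-1, 1}; with 0 ≤ l_f ≤ n_f−1 = 4, the allowed l_f values are {1}.
For l_f = 1: m_f ∈ {m_i−1, m_i, m_i+1} ∩ [−1, 1] = {-1, 0, 1} → 3 states.
Total: 3.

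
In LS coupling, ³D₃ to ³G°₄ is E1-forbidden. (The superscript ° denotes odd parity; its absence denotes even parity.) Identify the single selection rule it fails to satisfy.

ΔL = 0, ±1 (not L=0↔0): L: 2 → 4, ΔL = +2 — ✗.
Parity must change: even → odd — ✓.
ΔJ = 0, ±1 (not J=0↔0): J: 3 → 4, ΔJ = +1 — ✓.
ΔS = 0: S: 1 → 1 — ✓.

the ΔL = 0, ±1 rule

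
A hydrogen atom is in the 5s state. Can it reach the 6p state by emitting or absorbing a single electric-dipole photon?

allowed

Initial l = 0, final l = 1, so Δl = +1. E1 requires Δl = ±1: passes.
All E1 selection rules are satisfied.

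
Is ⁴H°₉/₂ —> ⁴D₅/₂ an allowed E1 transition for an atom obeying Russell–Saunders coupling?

forbidden

Reading off the term symbols: S 3/2→3/2, L 5→2, J 9/2→5/2, parity odd→even.
ΔJ = 0, ±1 (not J=0↔0): J: 9/2 → 5/2, ΔJ = -2 — fails.
ΔL = 0, ±1 (not L=0↔0): L: 5 → 2, ΔL = -3 — fails.
ΔS = 0: S: 3/2 → 3/2 — ok.
Parity must change: odd → even — ok.
Rule(s) violated: ΔL, ΔJ.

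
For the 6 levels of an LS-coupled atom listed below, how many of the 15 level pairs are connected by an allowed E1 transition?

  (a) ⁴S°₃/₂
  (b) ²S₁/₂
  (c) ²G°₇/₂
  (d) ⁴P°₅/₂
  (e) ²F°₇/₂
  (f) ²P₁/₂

0

(a)–(b): forbidden (ΔS, ΔL).
(a)–(c): forbidden (parity, ΔS, ΔL, ΔJ).
(a)–(d): forbidden (parity).
(a)–(e): forbidden (parity, ΔS, ΔL, ΔJ).
(a)–(f): forbidden (ΔS).
(b)–(c): forbidden (ΔL, ΔJ).
(b)–(d): forbidden (ΔS, ΔJ).
(b)–(e): forbidden (ΔL, ΔJ).
(b)–(f): forbidden (parity).
(c)–(d): forbidden (parity, ΔS, ΔL).
(c)–(e): forbidden (parity).
(c)–(f): forbidden (ΔL, ΔJ).
(d)–(e): forbidden (parity, ΔS, ΔL).
(d)–(f): forbidden (ΔS, ΔJ).
(e)–(f): forbidden (ΔL, ΔJ).
Allowed pairs: 0 of 15.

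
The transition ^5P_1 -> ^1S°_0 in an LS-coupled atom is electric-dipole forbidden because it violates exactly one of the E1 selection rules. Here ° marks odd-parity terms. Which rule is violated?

Parity must change: even → odd — satisfied.
ΔS = 0: S: 2 → 0 — violated.
ΔL = 0, ±1 (not L=0↔0): L: 1 → 0, ΔL = -1 — satisfied.
ΔJ = 0, ±1 (not J=0↔0): J: 1 → 0, ΔJ = -1 — satisfied.

the ΔS = 0 rule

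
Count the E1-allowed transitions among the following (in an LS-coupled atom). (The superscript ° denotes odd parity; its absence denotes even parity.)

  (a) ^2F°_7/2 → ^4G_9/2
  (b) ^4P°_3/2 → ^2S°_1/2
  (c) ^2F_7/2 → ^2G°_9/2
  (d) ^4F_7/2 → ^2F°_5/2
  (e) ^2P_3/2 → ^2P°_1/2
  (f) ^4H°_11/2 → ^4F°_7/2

2

(a) forbidden (ΔS fails)
(b) forbidden (parity, ΔS fail)
(c) allowed
(d) forbidden (ΔS fails)
(e) allowed
(f) forbidden (parity, ΔL, ΔJ fail)
Total allowed: 2 of 6.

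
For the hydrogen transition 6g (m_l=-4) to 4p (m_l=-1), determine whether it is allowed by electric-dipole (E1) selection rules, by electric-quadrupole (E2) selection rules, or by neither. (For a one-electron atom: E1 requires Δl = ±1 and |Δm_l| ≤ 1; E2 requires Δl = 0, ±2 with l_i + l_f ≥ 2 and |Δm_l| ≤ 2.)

neither

Δl = 1 − 4 = -3; l_i + l_f = 5.
Δm_l = +3.
E1 (Δl = ±1, |Δm_l| ≤ 1): not satisfied.
E2 (Δl = 0,±2, l_i+l_f ≥ 2, |Δm_l| ≤ 2): not satisfied.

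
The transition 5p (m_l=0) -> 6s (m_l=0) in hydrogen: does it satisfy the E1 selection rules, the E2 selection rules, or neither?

Δl = 0 − 1 = -1; l_i + l_f = 1.
Δm_l = +0.
E1 (Δl = ±1, |Δm_l| ≤ 1): satisfied.
E2 (Δl = 0,±2, l_i+l_f ≥ 2, |Δm_l| ≤ 2): not satisfied.

E1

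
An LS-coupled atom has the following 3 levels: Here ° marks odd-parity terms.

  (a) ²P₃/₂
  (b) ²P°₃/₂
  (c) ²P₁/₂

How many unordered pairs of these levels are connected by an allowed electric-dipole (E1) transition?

(a)–(b): allowed.
(a)–(c): forbidden (parity).
(b)–(c): allowed.
Allowed pairs: 2 of 3.

2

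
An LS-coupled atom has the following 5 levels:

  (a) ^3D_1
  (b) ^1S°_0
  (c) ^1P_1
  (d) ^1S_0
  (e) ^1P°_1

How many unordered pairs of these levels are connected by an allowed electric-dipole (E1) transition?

(a)–(b): forbidden (ΔS, ΔL).
(a)–(c): forbidden (parity, ΔS).
(a)–(d): forbidden (parity, ΔS, ΔL).
(a)–(e): forbidden (ΔS).
(b)–(c): allowed.
(b)–(d): forbidden (ΔL, ΔJ).
(b)–(e): forbidden (parity).
(c)–(d): forbidden (parity).
(c)–(e): allowed.
(d)–(e): allowed.
Allowed pairs: 3 of 10.

3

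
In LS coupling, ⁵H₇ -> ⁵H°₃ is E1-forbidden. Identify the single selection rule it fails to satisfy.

Initial level: S=2, L=5, J=7, parity even. Final level: S=2, L=5, J=3, parity odd.
Parity must change: even → odd — satisfied.
ΔS = 0: S: 2 → 2 — satisfied.
ΔL = 0, ±1 (not L=0↔0): L: 5 → 5, ΔL = +0 — satisfied.
ΔJ = 0, ±1 (not J=0↔0): J: 7 → 3, ΔJ = -4 — violated.

the ΔJ = 0, ±1 rule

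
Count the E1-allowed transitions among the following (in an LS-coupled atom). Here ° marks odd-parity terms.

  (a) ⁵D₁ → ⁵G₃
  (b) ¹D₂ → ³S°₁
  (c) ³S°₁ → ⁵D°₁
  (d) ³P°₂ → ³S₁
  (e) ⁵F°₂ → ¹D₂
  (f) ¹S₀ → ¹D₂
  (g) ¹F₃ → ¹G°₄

2

(a) forbidden (parity, ΔL, ΔJ fail)
(b) forbidden (ΔS, ΔL fail)
(c) forbidden (parity, ΔS, ΔL fail)
(d) allowed
(e) forbidden (ΔS fails)
(f) forbidden (parity, ΔL, ΔJ fail)
(g) allowed
Total allowed: 2 of 7.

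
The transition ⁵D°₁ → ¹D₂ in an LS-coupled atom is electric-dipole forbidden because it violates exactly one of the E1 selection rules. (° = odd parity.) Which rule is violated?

Parity must change: odd → even — ✓.
ΔS = 0: S: 2 → 0 — ✗.
ΔL = 0, ±1 (not L=0↔0): L: 2 → 2, ΔL = +0 — ✓.
ΔJ = 0, ±1 (not J=0↔0): J: 1 → 2, ΔJ = +1 — ✓.

the ΔS = 0 rule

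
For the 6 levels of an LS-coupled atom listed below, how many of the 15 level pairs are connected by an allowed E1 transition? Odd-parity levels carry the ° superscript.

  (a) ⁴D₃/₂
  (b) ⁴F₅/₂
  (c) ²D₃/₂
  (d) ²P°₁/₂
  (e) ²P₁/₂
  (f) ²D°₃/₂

(a)–(b): forbidden (parity).
(a)–(c): forbidden (parity, ΔS).
(a)–(d): forbidden (ΔS).
(a)–(e): forbidden (parity, ΔS).
(a)–(f): forbidden (ΔS).
(b)–(c): forbidden (parity, ΔS).
(b)–(d): forbidden (ΔS, ΔL, ΔJ).
(b)–(e): forbidden (parity, ΔS, ΔL, ΔJ).
(b)–(f): forbidden (ΔS).
(c)–(d): allowed.
(c)–(e): forbidden (parity).
(c)–(f): allowed.
(d)–(e): allowed.
(d)–(f): forbidden (parity).
(e)–(f): allowed.
Allowed pairs: 4 of 15.

4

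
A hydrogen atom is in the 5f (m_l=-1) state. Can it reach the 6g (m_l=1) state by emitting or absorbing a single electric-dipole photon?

Δl = 4 − 3 = +1; the E1 rule Δl = ±1 is passes.
Δm_l = 1 − (-1) = +2. E1 requires Δm_l = 0, ±1: fails.
The transition is electric-dipole forbidden.

forbidden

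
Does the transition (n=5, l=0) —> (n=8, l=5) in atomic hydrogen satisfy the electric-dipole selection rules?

forbidden

l: 0 → 5 (Δl = +5). Δl = ±1 ✗.
The transition is electric-dipole forbidden.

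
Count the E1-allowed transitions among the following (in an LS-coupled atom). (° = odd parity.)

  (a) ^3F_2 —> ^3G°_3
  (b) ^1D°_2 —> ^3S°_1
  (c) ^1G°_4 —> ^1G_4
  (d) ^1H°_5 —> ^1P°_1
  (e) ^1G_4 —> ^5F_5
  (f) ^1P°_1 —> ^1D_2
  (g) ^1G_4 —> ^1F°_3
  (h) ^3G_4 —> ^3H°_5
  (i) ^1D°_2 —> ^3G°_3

5

(a) allowed
(b) forbidden (parity, ΔS, ΔL fail)
(c) allowed
(d) forbidden (parity, ΔL, ΔJ fail)
(e) forbidden (parity, ΔS fail)
(f) allowed
(g) allowed
(h) allowed
(i) forbidden (parity, ΔS, ΔL fail)
Total allowed: 5 of 9.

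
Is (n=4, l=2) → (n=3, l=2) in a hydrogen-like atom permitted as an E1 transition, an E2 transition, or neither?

E2

Δl = 2 − 2 = +0; l_i + l_f = 4.
E1 (Δl = ±1): not satisfied.
E2 (Δl = 0,±2, l_i+l_f ≥ 2): satisfied.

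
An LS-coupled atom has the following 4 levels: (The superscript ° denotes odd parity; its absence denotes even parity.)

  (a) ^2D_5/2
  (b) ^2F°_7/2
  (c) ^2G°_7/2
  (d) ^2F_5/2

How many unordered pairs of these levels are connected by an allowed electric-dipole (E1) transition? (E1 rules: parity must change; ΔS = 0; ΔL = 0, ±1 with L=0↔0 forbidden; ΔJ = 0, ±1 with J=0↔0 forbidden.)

(a)–(b): allowed.
(a)–(c): forbidden (ΔL).
(a)–(d): forbidden (parity).
(b)–(c): forbidden (parity).
(b)–(d): allowed.
(c)–(d): allowed.
Allowed pairs: 3 of 6.

3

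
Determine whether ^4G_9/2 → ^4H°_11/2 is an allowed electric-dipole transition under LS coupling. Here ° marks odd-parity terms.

allowed

Initial level: S=3/2, L=4, J=9/2, parity even. Final level: S=3/2, L=5, J=11/2, parity odd.
Parity must change: even → odd — satisfied.
ΔS = 0: S: 3/2 → 3/2 — satisfied.
ΔL = 0, ±1 (not L=0↔0): L: 4 → 5, ΔL = +1 — satisfied.
ΔJ = 0, ±1 (not J=0↔0): J: 9/2 → 11/2, ΔJ = +1 — satisfied.
All four E1 rules are satisfied.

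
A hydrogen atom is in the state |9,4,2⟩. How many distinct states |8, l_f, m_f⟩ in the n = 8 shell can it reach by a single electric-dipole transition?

6

E1 requires Δl = ±1, so l_f ∈ {3, 5}; with 0 ≤ l_f ≤ n_f−1 = 7, the allowed l_f values are {3, 5}.
For l_f = 3: m_f ∈ {m_i−1, m_i, m_i+1} ∩ [−3, 3] = {1, 2, 3} → 3 states.
For l_f = 5: m_f ∈ {m_i−1, m_i, m_i+1} ∩ [−5, 5] = {1, 2, 3} → 3 states.
Total: 6.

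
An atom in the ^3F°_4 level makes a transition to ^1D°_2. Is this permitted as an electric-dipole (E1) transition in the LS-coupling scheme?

forbidden

Reading off the term symbols: S 1→0, L 3→2, J 4→2, parity odd→odd.
Parity must change: odd → odd — violated.
ΔS = 0: S: 1 → 0 — violated.
ΔL = 0, ±1 (not L=0↔0): L: 3 → 2, ΔL = -1 — satisfied.
ΔJ = 0, ±1 (not J=0↔0): J: 4 → 2, ΔJ = -2 — violated.
Rule(s) violated: parity, ΔS, ΔJ.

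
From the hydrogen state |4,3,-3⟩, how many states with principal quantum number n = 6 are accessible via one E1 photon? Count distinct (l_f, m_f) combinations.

E1 requires Δl = ±1, so l_f ∈ {2, 4}; with 0 ≤ l_f ≤ n_f−1 = 5, the allowed l_f values are {2, 4}.
For l_f = 2: m_f ∈ {m_i−1, m_i, m_i+1} ∩ [−2, 2] = {-2} → 1 state.
For l_f = 4: m_f ∈ {m_i−1, m_i, m_i+1} ∩ [−4, 4] = {-4, -3, -2} → 3 states.
Total: 4.

4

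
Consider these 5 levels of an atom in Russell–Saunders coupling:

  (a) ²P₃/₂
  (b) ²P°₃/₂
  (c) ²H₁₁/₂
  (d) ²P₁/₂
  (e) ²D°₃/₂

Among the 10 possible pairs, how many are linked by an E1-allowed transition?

(a)–(b): allowed.
(a)–(c): forbidden (parity, ΔL, ΔJ).
(a)–(d): forbidden (parity).
(a)–(e): allowed.
(b)–(c): forbidden (ΔL, ΔJ).
(b)–(d): allowed.
(b)–(e): forbidden (parity).
(c)–(d): forbidden (parity, ΔL, ΔJ).
(c)–(e): forbidden (ΔL, ΔJ).
(d)–(e): allowed.
Allowed pairs: 4 of 10.

4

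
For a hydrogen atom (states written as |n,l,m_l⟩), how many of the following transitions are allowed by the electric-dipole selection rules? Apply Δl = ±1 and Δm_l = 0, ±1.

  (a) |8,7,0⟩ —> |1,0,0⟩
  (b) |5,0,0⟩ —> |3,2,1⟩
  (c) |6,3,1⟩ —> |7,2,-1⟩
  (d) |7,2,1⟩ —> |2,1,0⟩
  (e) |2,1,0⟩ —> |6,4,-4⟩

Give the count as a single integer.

(a) forbidden — Δl = -7 (E1 requires Δl = ±1)
(b) forbidden — Δl = +2 (E1 requires Δl = ±1)
(c) forbidden — Δm_l = -2 (E1 requires Δm_l = 0, ±1)
(d) allowed
(e) forbidden — Δl = +3 (E1 requires Δl = ±1); Δm_l = -4 (E1 requires Δm_l = 0, ±1)
Total allowed: 1 of 5.

1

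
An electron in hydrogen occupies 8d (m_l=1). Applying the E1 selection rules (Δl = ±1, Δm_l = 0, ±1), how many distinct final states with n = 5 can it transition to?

E1 requires Δl = ±1, so l_f ∈ {1, 3}; with 0 ≤ l_f ≤ n_f−1 = 4, the allowed l_f values are {1, 3}.
For l_f = 1: m_f ∈ {m_i−1, m_i, m_i+1} ∩ [−1, 1] = {0, 1} → 2 states.
For l_f = 3: m_f ∈ {m_i−1, m_i, m_i+1} ∩ [−3, 3] = {0, 1, 2} → 3 states.
Total: 5.

5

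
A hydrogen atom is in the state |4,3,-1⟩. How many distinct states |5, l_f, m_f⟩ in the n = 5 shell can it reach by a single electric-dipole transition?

E1 requires Δl = ±1, so l_f ∈ {2, 4}; with 0 ≤ l_f ≤ n_f−1 = 4, the allowed l_f values are {2, 4}.
For l_f = 2: m_f ∈ {m_i−1, m_i, m_i+1} ∩ [−2, 2] = {-2, -1, 0} → 3 states.
For l_f = 4: m_f ∈ {m_i−1, m_i, m_i+1} ∩ [−4, 4] = {-2, -1, 0} → 3 states.
Total: 6.

6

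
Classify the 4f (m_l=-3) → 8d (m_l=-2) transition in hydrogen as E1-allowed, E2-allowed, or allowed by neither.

E1

Δl = 2 − 3 = -1; l_i + l_f = 5.
Δm_l = +1.
E1 (Δl = ±1, |Δm_l| ≤ 1): satisfied.
E2 (Δl = 0,±2, l_i+l_f ≥ 2, |Δm_l| ≤ 2): not satisfied.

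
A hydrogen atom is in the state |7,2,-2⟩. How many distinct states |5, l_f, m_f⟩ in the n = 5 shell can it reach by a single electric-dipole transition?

4

E1 requires Δl = ±1, so l_f ∈ {1, 3}; with 0 ≤ l_f ≤ n_f−1 = 4, the allowed l_f values are {1, 3}.
For l_f = 1: m_f ∈ {m_i−1, m_i, m_i+1} ∩ [−1, 1] = {-1} → 1 state.
For l_f = 3: m_f ∈ {m_i−1, m_i, m_i+1} ∩ [−3, 3] = {-3, -2, -1} → 3 states.
Total: 4.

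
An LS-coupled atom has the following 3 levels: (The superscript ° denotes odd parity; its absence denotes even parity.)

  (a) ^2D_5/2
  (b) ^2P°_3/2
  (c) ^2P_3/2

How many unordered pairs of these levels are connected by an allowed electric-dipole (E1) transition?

(a)–(b): allowed.
(a)–(c): forbidden (parity).
(b)–(c): allowed.
Allowed pairs: 2 of 3.

2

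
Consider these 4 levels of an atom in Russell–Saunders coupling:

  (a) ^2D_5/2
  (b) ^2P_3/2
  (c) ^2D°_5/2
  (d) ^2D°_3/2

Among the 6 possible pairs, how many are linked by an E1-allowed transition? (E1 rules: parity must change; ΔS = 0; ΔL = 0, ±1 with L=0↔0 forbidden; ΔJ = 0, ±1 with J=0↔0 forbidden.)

4

(a)–(b): forbidden (parity).
(a)–(c): allowed.
(a)–(d): allowed.
(b)–(c): allowed.
(b)–(d): allowed.
(c)–(d): forbidden (parity).
Allowed pairs: 4 of 6.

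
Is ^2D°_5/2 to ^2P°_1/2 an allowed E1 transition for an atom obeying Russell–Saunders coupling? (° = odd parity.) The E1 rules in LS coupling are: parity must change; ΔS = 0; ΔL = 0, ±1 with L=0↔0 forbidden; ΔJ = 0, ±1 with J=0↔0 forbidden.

Reading off the term symbols: S 1/2→1/2, L 2→1, J 5/2→1/2, parity odd→odd.
Parity must change: odd → odd — violated.
ΔL = 0, ±1 (not L=0↔0): L: 2 → 1, ΔL = -1 — satisfied.
ΔS = 0: S: 1/2 → 1/2 — satisfied.
ΔJ = 0, ±1 (not J=0↔0): J: 5/2 → 1/2, ΔJ = -2 — violated.
Rule(s) violated: parity, ΔJ.

forbidden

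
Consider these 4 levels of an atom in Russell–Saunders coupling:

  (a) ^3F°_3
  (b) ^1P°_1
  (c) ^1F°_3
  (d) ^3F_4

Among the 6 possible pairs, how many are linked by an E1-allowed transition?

(a)–(b): forbidden (parity, ΔS, ΔL, ΔJ).
(a)–(c): forbidden (parity, ΔS).
(a)–(d): allowed.
(b)–(c): forbidden (parity, ΔL, ΔJ).
(b)–(d): forbidden (ΔS, ΔL, ΔJ).
(c)–(d): forbidden (ΔS).
Allowed pairs: 1 of 6.

1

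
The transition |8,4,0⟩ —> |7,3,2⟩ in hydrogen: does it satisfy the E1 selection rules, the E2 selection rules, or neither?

neither

Δl = 3 − 4 = -1; l_i + l_f = 7.
Δm_l = +2.
E1 (Δl = ±1, |Δm_l| ≤ 1): not satisfied.
E2 (Δl = 0,±2, l_i+l_f ≥ 2, |Δm_l| ≤ 2): not satisfied.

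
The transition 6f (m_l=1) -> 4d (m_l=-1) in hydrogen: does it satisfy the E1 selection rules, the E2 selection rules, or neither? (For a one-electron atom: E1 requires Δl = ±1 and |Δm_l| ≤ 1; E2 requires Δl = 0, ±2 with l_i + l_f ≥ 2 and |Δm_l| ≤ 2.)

neither

Δl = 2 − 3 = -1; l_i + l_f = 5.
Δm_l = -2.
E1 (Δl = ±1, |Δm_l| ≤ 1): not satisfied.
E2 (Δl = 0,±2, l_i+l_f ≥ 2, |Δm_l| ≤ 2): not satisfied.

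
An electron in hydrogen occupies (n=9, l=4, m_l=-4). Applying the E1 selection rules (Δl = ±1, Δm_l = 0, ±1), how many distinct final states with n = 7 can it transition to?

E1 requires Δl = ±1, so l_f ∈ {3, 5}; with 0 ≤ l_f ≤ n_f−1 = 6, the allowed l_f values are {3, 5}.
For l_f = 3: m_f ∈ {m_i−1, m_i, m_i+1} ∩ [−3, 3] = {-3} → 1 state.
For l_f = 5: m_f ∈ {m_i−1, m_i, m_i+1} ∩ [−5, 5] = {-5, -4, -3} → 3 states.
Total: 4.

4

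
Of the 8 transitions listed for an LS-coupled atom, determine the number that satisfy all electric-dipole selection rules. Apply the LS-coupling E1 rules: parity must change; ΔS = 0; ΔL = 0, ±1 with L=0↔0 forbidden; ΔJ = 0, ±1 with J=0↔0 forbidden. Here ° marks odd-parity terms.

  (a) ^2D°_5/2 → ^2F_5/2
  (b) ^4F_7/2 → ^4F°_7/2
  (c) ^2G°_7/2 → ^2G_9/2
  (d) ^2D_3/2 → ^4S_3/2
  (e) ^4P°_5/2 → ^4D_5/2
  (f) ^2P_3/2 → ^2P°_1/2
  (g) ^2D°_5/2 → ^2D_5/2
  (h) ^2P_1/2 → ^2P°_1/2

7

(a) allowed
(b) allowed
(c) allowed
(d) forbidden (parity, ΔS, ΔL fail)
(e) allowed
(f) allowed
(g) allowed
(h) allowed
Total allowed: 7 of 8.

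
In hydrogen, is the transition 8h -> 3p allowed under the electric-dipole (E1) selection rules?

Δl = 1 − 5 = -4; the E1 rule Δl = ±1 is violated.
The transition is electric-dipole forbidden.

forbidden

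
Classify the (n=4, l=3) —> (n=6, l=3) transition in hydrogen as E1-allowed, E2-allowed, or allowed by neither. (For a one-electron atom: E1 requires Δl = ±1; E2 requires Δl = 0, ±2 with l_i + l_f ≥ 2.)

E2

Δl = 3 − 3 = +0; l_i + l_f = 6.
E1 (Δl = ±1): not satisfied.
E2 (Δl = 0,±2, l_i+l_f ≥ 2): satisfied.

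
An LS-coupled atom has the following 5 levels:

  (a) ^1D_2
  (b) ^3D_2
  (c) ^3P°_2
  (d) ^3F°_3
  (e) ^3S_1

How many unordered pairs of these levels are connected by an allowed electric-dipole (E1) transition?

(a)–(b): forbidden (parity, ΔS).
(a)–(c): forbidden (ΔS).
(a)–(d): forbidden (ΔS).
(a)–(e): forbidden (parity, ΔS, ΔL).
(b)–(c): allowed.
(b)–(d): allowed.
(b)–(e): forbidden (parity, ΔL).
(c)–(d): forbidden (parity, ΔL).
(c)–(e): allowed.
(d)–(e): forbidden (ΔL, ΔJ).
Allowed pairs: 3 of 10.

3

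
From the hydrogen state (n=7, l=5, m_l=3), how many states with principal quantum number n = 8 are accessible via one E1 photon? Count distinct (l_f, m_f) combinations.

E1 requires Δl = ±1, so l_f ∈ {4, 6}; with 0 ≤ l_f ≤ n_f−1 = 7, the allowed l_f values are {4, 6}.
For l_f = 4: m_f ∈ {m_i−1, m_i, m_i+1} ∩ [−4, 4] = {2, 3, 4} → 3 states.
For l_f = 6: m_f ∈ {m_i−1, m_i, m_i+1} ∩ [−6, 6] = {2, 3, 4} → 3 states.
Total: 6.

6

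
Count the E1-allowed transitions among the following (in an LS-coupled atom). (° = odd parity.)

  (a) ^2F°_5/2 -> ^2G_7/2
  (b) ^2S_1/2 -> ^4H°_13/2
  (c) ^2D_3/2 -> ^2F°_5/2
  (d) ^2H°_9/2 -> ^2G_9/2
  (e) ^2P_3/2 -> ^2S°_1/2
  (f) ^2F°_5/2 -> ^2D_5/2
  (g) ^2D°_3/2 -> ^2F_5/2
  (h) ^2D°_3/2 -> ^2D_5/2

(a) allowed
(b) forbidden (ΔS, ΔL, ΔJ fail)
(c) allowed
(d) allowed
(e) allowed
(f) allowed
(g) allowed
(h) allowed
Total allowed: 7 of 8.

7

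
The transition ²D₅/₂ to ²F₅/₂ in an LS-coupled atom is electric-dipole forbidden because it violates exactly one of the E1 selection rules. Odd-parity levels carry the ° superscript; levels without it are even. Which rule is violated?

Initial level: S=1/2, L=2, J=5/2, parity even. Final level: S=1/2, L=3, J=5/2, parity even.
Parity must change: even → even — ✗.
ΔS = 0: S: 1/2 → 1/2 — ✓.
ΔL = 0, ±1 (not L=0↔0): L: 2 → 3, ΔL = +1 — ✓.
ΔJ = 0, ±1 (not J=0↔0): J: 5/2 → 5/2, ΔJ = +0 — ✓.

parity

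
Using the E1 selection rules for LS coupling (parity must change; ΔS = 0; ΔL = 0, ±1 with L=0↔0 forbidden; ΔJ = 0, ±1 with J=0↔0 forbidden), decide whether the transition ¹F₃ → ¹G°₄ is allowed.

allowed

Reading off the term symbols: S 0→0, L 3→4, J 3→4, parity even→odd.
Parity must change: even → odd — satisfied.
ΔS = 0: S: 0 → 0 — satisfied.
ΔL = 0, ±1 (not L=0↔0): L: 3 → 4, ΔL = +1 — satisfied.
ΔJ = 0, ±1 (not J=0↔0): J: 3 → 4, ΔJ = +1 — satisfied.
All four E1 rules are satisfied.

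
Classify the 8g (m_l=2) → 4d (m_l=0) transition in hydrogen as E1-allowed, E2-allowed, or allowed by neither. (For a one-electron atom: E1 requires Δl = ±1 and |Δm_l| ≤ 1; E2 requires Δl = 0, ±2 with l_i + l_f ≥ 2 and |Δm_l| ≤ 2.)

E2

Δl = 2 − 4 = -2; l_i + l_f = 6.
Δm_l = -2.
E1 (Δl = ±1, |Δm_l| ≤ 1): not satisfied.
E2 (Δl = 0,±2, l_i+l_f ≥ 2, |Δm_l| ≤ 2): satisfied.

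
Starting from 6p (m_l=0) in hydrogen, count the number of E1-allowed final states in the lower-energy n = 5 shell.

4

E1 requires Δl = ±1, so l_f ∈ {0, 2}; with 0 ≤ l_f ≤ n_f−1 = 4, the allowed l_f values are {0, 2}.
For l_f = 0: m_f ∈ {m_i−1, m_i, m_i+1} ∩ [−0, 0] = {0} → 1 state.
For l_f = 2: m_f ∈ {m_i−1, m_i, m_i+1} ∩ [−2, 2] = {-1, 0, 1} → 3 states.
Total: 4.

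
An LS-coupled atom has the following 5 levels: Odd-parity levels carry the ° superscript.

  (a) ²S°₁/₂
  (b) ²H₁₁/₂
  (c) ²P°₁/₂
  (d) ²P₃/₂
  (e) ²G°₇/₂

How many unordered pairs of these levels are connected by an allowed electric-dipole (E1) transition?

2

(a)–(b): forbidden (ΔL, ΔJ).
(a)–(c): forbidden (parity).
(a)–(d): allowed.
(a)–(e): forbidden (parity, ΔL, ΔJ).
(b)–(c): forbidden (ΔL, ΔJ).
(b)–(d): forbidden (parity, ΔL, ΔJ).
(b)–(e): forbidden (ΔJ).
(c)–(d): allowed.
(c)–(e): forbidden (parity, ΔL, ΔJ).
(d)–(e): forbidden (ΔL, ΔJ).
Allowed pairs: 2 of 10.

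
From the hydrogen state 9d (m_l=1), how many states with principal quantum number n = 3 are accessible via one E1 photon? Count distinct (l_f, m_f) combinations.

2

E1 requires Δl = ±1, so l_f ∈ {1, 3}; with 0 ≤ l_f ≤ n_f−1 = 2, the allowed l_f values are {1}.
For l_f = 1: m_f ∈ {m_i−1, m_i, m_i+1} ∩ [−1, 1] = {0, 1} → 2 states.
Total: 2.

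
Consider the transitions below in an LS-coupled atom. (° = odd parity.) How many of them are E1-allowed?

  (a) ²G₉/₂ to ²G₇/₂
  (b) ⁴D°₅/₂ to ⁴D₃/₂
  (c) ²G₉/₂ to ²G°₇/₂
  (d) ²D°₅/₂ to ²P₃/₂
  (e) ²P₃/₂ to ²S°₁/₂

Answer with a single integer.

(a) forbidden (parity fails)
(b) allowed
(c) allowed
(d) allowed
(e) allowed
Total allowed: 4 of 5.

4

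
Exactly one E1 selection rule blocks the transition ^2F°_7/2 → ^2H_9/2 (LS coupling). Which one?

Initial level: S=1/2, L=3, J=7/2, parity odd. Final level: S=1/2, L=5, J=9/2, parity even.
Parity must change: odd → even — passes.
ΔS = 0: S: 1/2 → 1/2 — passes.
ΔL = 0, ±1 (not L=0↔0): L: 3 → 5, ΔL = +2 — fails.
ΔJ = 0, ±1 (not J=0↔0): J: 7/2 → 9/2, ΔJ = +1 — passes.

the ΔL = 0, ±1 rule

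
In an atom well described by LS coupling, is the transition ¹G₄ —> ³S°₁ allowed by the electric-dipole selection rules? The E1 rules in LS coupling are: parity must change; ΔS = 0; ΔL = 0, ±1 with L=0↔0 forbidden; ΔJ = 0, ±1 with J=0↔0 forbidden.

forbidden

ΔS = 0: S: 0 → 1 — violated.
ΔJ = 0, ±1 (not J=0↔0): J: 4 → 1, ΔJ = -3 — violated.
Parity must change: even → odd — satisfied.
ΔL = 0, ±1 (not L=0↔0): L: 4 → 0, ΔL = -4 — violated.
Rule(s) violated: ΔS, ΔL, ΔJ.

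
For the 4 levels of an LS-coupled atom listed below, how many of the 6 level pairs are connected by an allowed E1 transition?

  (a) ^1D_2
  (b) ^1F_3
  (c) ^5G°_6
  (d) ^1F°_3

(a)–(b): forbidden (parity).
(a)–(c): forbidden (ΔS, ΔL, ΔJ).
(a)–(d): allowed.
(b)–(c): forbidden (ΔS, ΔJ).
(b)–(d): allowed.
(c)–(d): forbidden (parity, ΔS, ΔJ).
Allowed pairs: 2 of 6.

2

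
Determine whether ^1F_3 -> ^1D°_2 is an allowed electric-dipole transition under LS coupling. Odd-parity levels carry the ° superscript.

ΔS = 0: S: 0 → 0 — passes.
ΔL = 0, ±1 (not L=0↔0): L: 3 → 2, ΔL = -1 — passes.
ΔJ = 0, ±1 (not J=0↔0): J: 3 → 2, ΔJ = -1 — passes.
Parity must change: even → odd — passes.
All four E1 rules are satisfied.

allowed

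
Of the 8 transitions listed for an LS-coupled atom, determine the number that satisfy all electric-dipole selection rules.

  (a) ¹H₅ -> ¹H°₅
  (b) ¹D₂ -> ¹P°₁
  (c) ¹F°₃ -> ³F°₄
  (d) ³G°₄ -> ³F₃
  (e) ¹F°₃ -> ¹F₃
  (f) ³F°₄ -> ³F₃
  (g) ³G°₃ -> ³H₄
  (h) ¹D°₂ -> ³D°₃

(a) allowed
(b) allowed
(c) forbidden (parity, ΔS fail)
(d) allowed
(e) allowed
(f) allowed
(g) allowed
(h) forbidden (parity, ΔS fail)
Total allowed: 6 of 8.

6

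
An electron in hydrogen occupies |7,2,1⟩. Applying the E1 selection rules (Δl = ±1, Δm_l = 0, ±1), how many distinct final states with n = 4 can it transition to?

E1 requires Δl = ±1, so l_f ∈ {1, 3}; with 0 ≤ l_f ≤ n_f−1 = 3, the allowed l_f values are {1, 3}.
For l_f = 1: m_f ∈ {m_i−1, m_i, m_i+1} ∩ [−1, 1] = {0, 1} → 2 states.
For l_f = 3: m_f ∈ {m_i−1, m_i, m_i+1} ∩ [−3, 3] = {0, 1, 2} → 3 states.
Total: 5.

5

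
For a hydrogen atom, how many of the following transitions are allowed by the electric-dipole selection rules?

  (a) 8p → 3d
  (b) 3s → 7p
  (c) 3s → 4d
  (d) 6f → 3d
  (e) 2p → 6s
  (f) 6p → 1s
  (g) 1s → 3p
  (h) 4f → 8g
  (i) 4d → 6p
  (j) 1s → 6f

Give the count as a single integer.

(a) allowed
(b) allowed
(c) forbidden — Δl = +2 (E1 requires Δl = ±1)
(d) allowed
(e) allowed
(f) allowed
(g) allowed
(h) allowed
(i) allowed
(j) forbidden — Δl = +3 (E1 requires Δl = ±1)
Total allowed: 8 of 10.

8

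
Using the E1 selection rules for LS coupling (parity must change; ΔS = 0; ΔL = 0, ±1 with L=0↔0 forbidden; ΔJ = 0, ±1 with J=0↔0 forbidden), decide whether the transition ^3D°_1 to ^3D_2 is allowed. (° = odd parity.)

allowed

Initial level: S=1, L=2, J=1, parity odd. Final level: S=1, L=2, J=2, parity even.
Parity must change: odd → even — ok.
ΔS = 0: S: 1 → 1 — ok.
ΔL = 0, ±1 (not L=0↔0): L: 2 → 2, ΔL = +0 — ok.
ΔJ = 0, ±1 (not J=0↔0): J: 1 → 2, ΔJ = +1 — ok.
All four E1 rules are satisfied.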